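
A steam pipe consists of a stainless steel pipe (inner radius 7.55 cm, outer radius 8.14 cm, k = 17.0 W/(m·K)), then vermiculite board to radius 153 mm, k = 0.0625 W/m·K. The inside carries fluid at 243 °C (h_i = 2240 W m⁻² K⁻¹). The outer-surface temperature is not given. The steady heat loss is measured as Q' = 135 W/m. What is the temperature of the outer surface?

T_out = 25.8 °C

Sum the resistances:
  R'_conv,in = 1/(2πr h) = 1/(2π·0.0755·2240) = 9.411×10^-4 m·K/W
  R'_stainless steel = ln(0.0814/0.0755)/(2πk) = 0.07524/(2π·17.0) = 7.044×10^-4 m·K/W
  R'_vermiculite board = ln(0.153/0.0814)/(2πk) = 0.6311/(2π·0.0625) = 1.607 m·K/W
ΣR = 1.609 m·K/W
ΔT = Q'·ΣR = 135 × 1.609 = 217.2 K
Heat flows outward, so T_out = T_in − ΔT = 243 − 217.2 = 25.8 °C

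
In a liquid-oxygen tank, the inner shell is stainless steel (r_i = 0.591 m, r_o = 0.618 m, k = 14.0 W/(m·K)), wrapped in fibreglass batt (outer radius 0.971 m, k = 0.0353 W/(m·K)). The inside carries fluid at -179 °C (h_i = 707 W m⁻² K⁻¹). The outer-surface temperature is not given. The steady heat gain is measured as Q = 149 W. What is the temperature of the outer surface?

T_out = 18.7 °C

Series resistances:
  R_conv,in = 1/(4πr²h) = 1/(4π·0.591²·707) = 3.223×10^-4 K/W
  R_stainless steel = (1/0.591 − 1/0.618)/(4πk) = 0.07392/(4π·14.0) = 4.202×10^-4 K/W
  R_fibreglass batt = (1/0.618 − 1/0.971)/(4πk) = 0.5883/(4π·0.0353) = 1.326 K/W
ΣR = 1.327 K/W
ΔT = Q·ΣR = 149 × 1.327 = 197.7 K
Heat flows inward, so T_out = T_in + ΔT = -179 + 197.7 = 18.7 °C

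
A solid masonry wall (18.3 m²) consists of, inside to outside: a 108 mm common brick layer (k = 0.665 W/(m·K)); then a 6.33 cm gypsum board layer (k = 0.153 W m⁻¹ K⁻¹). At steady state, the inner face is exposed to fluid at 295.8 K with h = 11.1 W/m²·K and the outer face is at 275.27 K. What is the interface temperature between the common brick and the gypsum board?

T = 288.0 K

Series thermal resistances, inner to outer:
  R_conv,in = 1/(hA) = 1/(11.1·18.3) = 0.004923 K/W
  R_common brick = L/(kA) = 0.108/(0.665·18.3) = 0.008875 K/W
  R_gypsum board = L/(kA) = 0.0633/(0.153·18.3) = 0.02261 K/W
ΣR = 0.004923 + 0.008875 + 0.02261 = 0.03641 K/W
Q = ΔT/ΣR = (295.8 K − 275.27 K)/0.03641 = 563.9 W
From the inner boundary to the common brick/gypsum board interface, ΣR_partial = 0.01380 K/W.
T_interface = T_in − Q·ΣR_partial = 295.8 K − (563.9)(0.01380) = 288.0 K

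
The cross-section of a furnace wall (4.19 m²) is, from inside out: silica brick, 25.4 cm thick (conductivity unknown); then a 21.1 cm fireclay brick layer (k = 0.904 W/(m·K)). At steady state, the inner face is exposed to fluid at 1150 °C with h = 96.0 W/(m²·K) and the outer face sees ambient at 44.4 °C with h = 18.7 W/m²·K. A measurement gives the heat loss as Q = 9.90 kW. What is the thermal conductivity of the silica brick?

ΣR = ΔT/Q = |1150 − 44.4|/9900 = 0.1117 K/W
Known resistances:
  R_conv,in = 1/(hA) = 1/(96.0·4.19) = 0.002486 K/W
  R_fireclay brick = L/(kA) = 0.211/(0.904·4.19) = 0.05571 K/W
  R_conv,out = 1/(hA) = 1/(18.7·4.19) = 0.01276 K/W
R_silica brick = ΣR − ΣR_known = 0.1117 − 0.07096 = 0.04074 K/W
L/(kA) = 0.04074 ⇒ k = 0.254/(0.04074·4.19) = 1.49 W/m·K

k = 1.49 W/m·K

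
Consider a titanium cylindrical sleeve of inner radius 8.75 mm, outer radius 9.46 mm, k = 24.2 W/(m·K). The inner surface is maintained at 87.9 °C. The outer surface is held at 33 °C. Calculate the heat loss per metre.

Q' = 2πk·ΔT/ln(r₂/r₁) = 2π × 24.2 × 54.9 / ln(0.00946/0.00875) = 1.07×10^5 W/m

Q' = 1.07×10^5 W/m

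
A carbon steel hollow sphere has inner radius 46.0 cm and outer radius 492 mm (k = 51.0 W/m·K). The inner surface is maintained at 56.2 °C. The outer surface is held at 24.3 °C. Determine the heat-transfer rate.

Q = 145 kW

Q = 4πk·ΔT/(1/r₁ − 1/r₂) = 4π × 51.0 × 31.9 / (1/0.460 − 1/0.492) = 1.45×10^5 W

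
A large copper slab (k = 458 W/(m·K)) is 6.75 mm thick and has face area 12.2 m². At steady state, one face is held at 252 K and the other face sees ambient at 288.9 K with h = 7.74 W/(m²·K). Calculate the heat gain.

Q = 3480 W

Resistance network (inner→outer):
  R_copper = L/(kA) = 0.00675/(458·12.2) = 1.208×10^-6 K/W
  R_conv,out = 1/(hA) = 1/(7.74·12.2) = 0.01059 K/W
ΣR = 1.208×10^-6 + 0.01059 = 0.01059 K/W
Q = ΔT/ΣR = (252 K − 288.9 K)/0.01059 = -3480 W
(Negative Q ⇒ heat flows inward; heat gain = 3480 W.)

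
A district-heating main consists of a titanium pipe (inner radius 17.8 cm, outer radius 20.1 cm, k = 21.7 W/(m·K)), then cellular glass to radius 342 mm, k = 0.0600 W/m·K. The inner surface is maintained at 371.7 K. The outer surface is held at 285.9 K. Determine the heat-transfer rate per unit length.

Q' = 60.8 W/m

Resistance network (inner→outer):
  R'_titanium = ln(0.201/0.178)/(2πk) = 0.1215/(2π·21.7) = 8.913×10^-4 m·K/W
  R'_cellular glass = ln(0.342/0.201)/(2πk) = 0.5315/(2π·0.0600) = 1.410 m·K/W
ΣR = 8.913×10^-4 + 1.410 = 1.411 m·K/W
Q' = ΔT/ΣR = (371.7 K − 285.9 K)/1.411 = 60.8 W/m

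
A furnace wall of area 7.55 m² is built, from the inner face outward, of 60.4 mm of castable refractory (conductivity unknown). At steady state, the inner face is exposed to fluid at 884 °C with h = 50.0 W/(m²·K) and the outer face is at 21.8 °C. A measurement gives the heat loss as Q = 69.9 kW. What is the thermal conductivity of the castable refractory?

ΣR = ΔT/Q = |884 − 21.8|/69900 = 0.01233 K/W
Known resistances:
  R_conv,in = 1/(hA) = 1/(50.0·7.55) = 0.002649 K/W
R_castable refractory = ΣR − ΣR_known = 0.01233 − 0.002649 = 0.009681 K/W
L/(kA) = 0.009681 ⇒ k = 0.0604/(0.009681·7.55) = 0.826 W/m·K

k = 0.826 W/m·K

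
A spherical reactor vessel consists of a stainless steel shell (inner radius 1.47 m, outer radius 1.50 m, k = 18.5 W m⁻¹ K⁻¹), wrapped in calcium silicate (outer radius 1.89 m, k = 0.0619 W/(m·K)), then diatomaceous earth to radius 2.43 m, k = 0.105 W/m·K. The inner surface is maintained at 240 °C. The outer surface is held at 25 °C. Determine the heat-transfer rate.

Q = 808 W

Series thermal resistances, inner to outer:
  R_stainless steel = (1/1.47 − 1/1.50)/(4πk) = 0.01361/(4π·18.5) = 5.852×10^-5 K/W
  R_calcium silicate = (1/1.50 − 1/1.89)/(4πk) = 0.1376/(4π·0.0619) = 0.1769 K/W
  R_diatomaceous earth = (1/1.89 − 1/2.43)/(4πk) = 0.1176/(4π·0.105) = 0.08911 K/W
ΣR = 5.852×10^-5 + 0.1769 + 0.08911 = 0.2661 K/W
Q = ΔT/ΣR = (240 °C − 25 °C)/0.2661 = 808 W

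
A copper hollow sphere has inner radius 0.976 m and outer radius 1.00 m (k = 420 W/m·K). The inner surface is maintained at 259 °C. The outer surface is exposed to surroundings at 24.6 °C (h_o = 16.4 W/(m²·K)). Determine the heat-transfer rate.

Q = 48300 W

Series thermal resistances, inner to outer:
  R_copper = (1/0.976 − 1/1.00)/(4πk) = 0.02459/(4π·420) = 4.659×10^-6 K/W
  R_conv,out = 1/(4πr²h) = 1/(4π·1.00²·16.4) = 0.004852 K/W
ΣR = 4.659×10^-6 + 0.004852 = 0.004857 K/W
Q = ΔT/ΣR = (259 °C − 24.6 °C)/0.004857 = 48300 W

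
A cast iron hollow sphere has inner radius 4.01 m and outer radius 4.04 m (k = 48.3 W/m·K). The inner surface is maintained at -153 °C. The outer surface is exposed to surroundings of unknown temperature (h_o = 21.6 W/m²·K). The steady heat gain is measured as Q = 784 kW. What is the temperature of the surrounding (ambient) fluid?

T_out = 26.4 °C

Series resistances:
  R_cast iron = (1/4.01 − 1/4.04)/(4πk) = 0.001852/(4π·48.3) = 3.051×10^-6 K/W
  R_conv,out = 1/(4πr²h) = 1/(4π·4.04²·21.6) = 2.257×10^-4 K/W
ΣR = 2.288×10^-4 K/W
ΔT = Q·ΣR = 7.84×10^5 × 2.288×10^-4 = 179.4 K
Heat flows inward, so T_out = T_in + ΔT = -153 + 179.4 = 26.4 °C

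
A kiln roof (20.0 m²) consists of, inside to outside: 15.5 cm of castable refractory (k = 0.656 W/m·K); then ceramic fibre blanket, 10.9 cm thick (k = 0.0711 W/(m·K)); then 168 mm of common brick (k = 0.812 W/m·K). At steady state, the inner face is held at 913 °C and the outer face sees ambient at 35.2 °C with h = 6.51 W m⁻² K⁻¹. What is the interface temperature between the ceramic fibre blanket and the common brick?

Treat each layer as a resistance in series:
  R_castable refractory = L/(kA) = 0.155/(0.656·20.0) = 0.01181 K/W
  R_ceramic fibre blanket = L/(kA) = 0.109/(0.0711·20.0) = 0.07665 K/W
  R_common brick = L/(kA) = 0.168/(0.812·20.0) = 0.01034 K/W
  R_conv,out = 1/(hA) = 1/(6.51·20.0) = 0.007680 K/W
ΣR = 0.01181 + 0.07665 + 0.01034 + 0.007680 = 0.1065 K/W
Q = ΔT/ΣR = (913 °C − 35.2 °C)/0.1065 = 8242 W
From the inner boundary to the ceramic fibre blanket/common brick interface, ΣR_partial = 0.08846 K/W.
T_interface = T_in − Q·ΣR_partial = 913 °C − (8242)(0.08846) = 184 °C

T = 184 °C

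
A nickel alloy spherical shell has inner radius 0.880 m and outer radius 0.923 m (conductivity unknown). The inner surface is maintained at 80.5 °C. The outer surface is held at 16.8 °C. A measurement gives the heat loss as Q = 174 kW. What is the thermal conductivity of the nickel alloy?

k = 11.5 W/m·K

ΣR = ΔT/Q = |80.5 − 16.8|/1.74×10^5 = 3.661×10^-4 K/W
(1/r₁−1/r₂)/(4πk) = 3.661×10^-4 ⇒ k = 0.05294/(4π·3.661×10^-4) = 11.5 W/m·K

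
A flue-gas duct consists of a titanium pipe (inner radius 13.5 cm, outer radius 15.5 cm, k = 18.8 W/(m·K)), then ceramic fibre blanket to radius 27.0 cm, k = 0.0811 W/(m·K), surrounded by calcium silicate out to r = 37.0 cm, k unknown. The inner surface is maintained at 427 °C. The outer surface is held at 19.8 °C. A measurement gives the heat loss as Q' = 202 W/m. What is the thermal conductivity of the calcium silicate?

k = 0.0542 W/m·K

ΣR = ΔT/Q' = |427 − 19.8|/202 = 2.016 m·K/W
Known resistances:
  R'_titanium = ln(0.155/0.135)/(2πk) = 0.1382/(2π·18.8) = 0.001170 m·K/W
  R'_ceramic fibre blanket = ln(0.270/0.155)/(2πk) = 0.5550/(2π·0.0811) = 1.089 m·K/W
R_calcium silicate = ΣR − ΣR_known = 2.016 − 1.090 = 0.9260 m·K/W
ln(r₂/r₁)/(2πk) = 0.9260 ⇒ k = 0.3151/(2π·0.9260) = 0.0542 W/m·K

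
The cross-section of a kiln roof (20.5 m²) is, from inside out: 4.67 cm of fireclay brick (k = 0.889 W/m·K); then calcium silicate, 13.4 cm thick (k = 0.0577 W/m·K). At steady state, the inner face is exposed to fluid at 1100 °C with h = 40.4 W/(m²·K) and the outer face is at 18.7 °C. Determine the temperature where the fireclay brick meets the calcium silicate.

Series thermal resistances, inner to outer:
  R_conv,in = 1/(hA) = 1/(40.4·20.5) = 0.001207 K/W
  R_fireclay brick = L/(kA) = 0.0467/(0.889·20.5) = 0.002562 K/W
  R_calcium silicate = L/(kA) = 0.134/(0.0577·20.5) = 0.1133 K/W
ΣR = 0.001207 + 0.002562 + 0.1133 = 0.1171 K/W
Q = ΔT/ΣR = (1100 °C − 18.7 °C)/0.1171 = 9234 W
From the inner boundary to the fireclay brick/calcium silicate interface, ΣR_partial = 0.003769 K/W.
T_interface = T_in − Q·ΣR_partial = 1100 °C − (9234)(0.003769) = 1065 °C

T = 1065 °C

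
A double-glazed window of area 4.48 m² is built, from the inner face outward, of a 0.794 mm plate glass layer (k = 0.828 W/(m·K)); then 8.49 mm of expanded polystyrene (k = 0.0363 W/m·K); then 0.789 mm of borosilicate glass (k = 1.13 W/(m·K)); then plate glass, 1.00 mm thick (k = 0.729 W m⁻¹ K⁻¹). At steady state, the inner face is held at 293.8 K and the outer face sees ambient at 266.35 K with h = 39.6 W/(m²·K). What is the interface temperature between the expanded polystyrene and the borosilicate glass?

T = 269.21 K

Treat each layer as a resistance in series:
  R_plate glass = L/(kA) = 7.94×10^-4/(0.828·4.48) = 2.140×10^-4 K/W
  R_expanded polystyrene = L/(kA) = 0.00849/(0.0363·4.48) = 0.05221 K/W
  R_borosilicate glass = L/(kA) = 7.89×10^-4/(1.13·4.48) = 1.559×10^-4 K/W
  R_plate glass = L/(kA) = 0.00100/(0.729·4.48) = 3.062×10^-4 K/W
  R_conv,out = 1/(hA) = 1/(39.6·4.48) = 0.005637 K/W
ΣR = 2.140×10^-4 + 0.05221 + 1.559×10^-4 + 3.062×10^-4 + 0.005637 = 0.05852 K/W
Q = ΔT/ΣR = (293.8 K − 266.35 K)/0.05852 = 469.1 W
From the inner boundary to the expanded polystyrene/borosilicate glass interface, ΣR_partial = 0.05242 K/W.
T_interface = T_in − Q·ΣR_partial = 293.8 K − (469.1)(0.05242) = 269.21 K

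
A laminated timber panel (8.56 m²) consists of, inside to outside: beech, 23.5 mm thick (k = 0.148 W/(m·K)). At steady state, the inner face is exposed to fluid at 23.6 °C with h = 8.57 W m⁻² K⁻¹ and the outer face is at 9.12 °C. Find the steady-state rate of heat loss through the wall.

Treat each layer as a resistance in series:
  R_conv,in = 1/(hA) = 1/(8.57·8.56) = 0.01363 K/W
  R_beech = L/(kA) = 0.0235/(0.148·8.56) = 0.01855 K/W
ΣR = 0.01363 + 0.01855 = 0.03218 K/W
Q = ΔT/ΣR = (23.6 °C − 9.12 °C)/0.03218 = 450 W

Q = 450 W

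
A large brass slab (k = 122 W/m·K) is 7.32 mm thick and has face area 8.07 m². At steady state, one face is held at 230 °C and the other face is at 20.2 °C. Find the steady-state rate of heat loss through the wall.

Q = 2.82×10^7 W

Q = kA·ΔT/L = 122 × 8.07 × |230 °C − 20.2 °C| / 0.00732 = 2.82×10^7 W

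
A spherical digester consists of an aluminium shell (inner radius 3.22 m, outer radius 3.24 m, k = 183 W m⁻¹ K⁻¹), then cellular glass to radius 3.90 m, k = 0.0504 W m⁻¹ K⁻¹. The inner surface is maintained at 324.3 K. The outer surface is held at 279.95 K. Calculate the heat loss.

Q = 538 W

Series thermal resistances, inner to outer:
  R_aluminium = (1/3.22 − 1/3.24)/(4πk) = 0.001917/(4π·183) = 8.336×10^-7 K/W
  R_cellular glass = (1/3.24 − 1/3.90)/(4πk) = 0.05223/(4π·0.0504) = 0.08247 K/W
ΣR = 8.336×10^-7 + 0.08247 = 0.08247 K/W
Q = ΔT/ΣR = (324.3 K − 279.95 K)/0.08247 = 538 W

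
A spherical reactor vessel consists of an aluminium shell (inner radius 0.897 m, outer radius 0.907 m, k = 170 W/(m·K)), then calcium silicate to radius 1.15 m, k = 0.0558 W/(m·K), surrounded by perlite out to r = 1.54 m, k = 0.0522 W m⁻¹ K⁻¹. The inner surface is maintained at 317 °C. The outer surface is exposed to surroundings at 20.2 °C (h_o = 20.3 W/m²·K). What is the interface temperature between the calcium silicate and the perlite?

T = 170 °C

Resistance network (inner→outer):
  R_aluminium = (1/0.897 − 1/0.907)/(4πk) = 0.01229/(4π·170) = 5.754×10^-6 K/W
  R_calcium silicate = (1/0.907 − 1/1.15)/(4πk) = 0.2330/(4π·0.0558) = 0.3322 K/W
  R_perlite = (1/1.15 − 1/1.54)/(4πk) = 0.2202/(4π·0.0522) = 0.3357 K/W
  R_conv,out = 1/(4πr²h) = 1/(4π·1.54²·20.3) = 0.001653 K/W
ΣR = 5.754×10^-6 + 0.3322 + 0.3357 + 0.001653 = 0.6696 K/W
Q = ΔT/ΣR = (317 °C − 20.2 °C)/0.6696 = 443.2 W
From the inner boundary to the calcium silicate/perlite interface, ΣR_partial = 0.3322 K/W.
T_interface = T_in − Q·ΣR_partial = 317 °C − (443.2)(0.3322) = 170 °C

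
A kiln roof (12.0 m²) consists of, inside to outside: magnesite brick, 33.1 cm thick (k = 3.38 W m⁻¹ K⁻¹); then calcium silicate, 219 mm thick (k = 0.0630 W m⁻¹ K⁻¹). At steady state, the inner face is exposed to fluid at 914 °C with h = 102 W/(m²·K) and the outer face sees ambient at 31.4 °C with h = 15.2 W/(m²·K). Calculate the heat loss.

Treat each layer as a resistance in series:
  R_conv,in = 1/(hA) = 1/(102·12.0) = 8.170×10^-4 K/W
  R_magnesite brick = L/(kA) = 0.331/(3.38·12.0) = 0.008161 K/W
  R_calcium silicate = L/(kA) = 0.219/(0.0630·12.0) = 0.2897 K/W
  R_conv,out = 1/(hA) = 1/(15.2·12.0) = 0.005482 K/W
ΣR = 8.170×10^-4 + 0.008161 + 0.2897 + 0.005482 = 0.3042 K/W
Q = ΔT/ΣR = (914 °C − 31.4 °C)/0.3042 = 2900 W

Q = 2.90 kW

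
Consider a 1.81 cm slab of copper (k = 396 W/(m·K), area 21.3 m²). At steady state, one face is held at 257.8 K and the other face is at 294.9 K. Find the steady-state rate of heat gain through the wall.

Q = kA·ΔT/L = 396 × 21.3 × |257.8 K − 294.9 K| / 0.0181 = 1.73×10^7 W

Q = 17300 kW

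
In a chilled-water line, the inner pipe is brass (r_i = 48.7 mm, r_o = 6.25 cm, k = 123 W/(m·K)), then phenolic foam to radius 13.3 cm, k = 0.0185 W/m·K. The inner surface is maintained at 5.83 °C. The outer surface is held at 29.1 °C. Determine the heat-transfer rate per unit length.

Q' = 3.58 W/m

Treat each layer as a resistance in series:
  R'_brass = ln(0.0625/0.0487)/(2πk) = 0.2495/(2π·123) = 3.228×10^-4 m·K/W
  R'_phenolic foam = ln(0.133/0.0625)/(2πk) = 0.7552/(2π·0.0185) = 6.497 m·K/W
ΣR = 3.228×10^-4 + 6.497 = 6.497 m·K/W
Q' = ΔT/ΣR = (5.83 °C − 29.1 °C)/6.497 = -3.58 W/m
(Negative Q' ⇒ heat flows inward; heat gain = 3.58 W/m.)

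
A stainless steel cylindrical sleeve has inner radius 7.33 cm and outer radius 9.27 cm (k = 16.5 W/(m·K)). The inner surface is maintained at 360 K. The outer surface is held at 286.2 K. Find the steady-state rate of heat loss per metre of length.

Q' = 2πk·ΔT/ln(r₂/r₁) = 2π × 16.5 × 73.8 / ln(0.0927/0.0733) = 32600 W/m

Q' = 32.6 kW/m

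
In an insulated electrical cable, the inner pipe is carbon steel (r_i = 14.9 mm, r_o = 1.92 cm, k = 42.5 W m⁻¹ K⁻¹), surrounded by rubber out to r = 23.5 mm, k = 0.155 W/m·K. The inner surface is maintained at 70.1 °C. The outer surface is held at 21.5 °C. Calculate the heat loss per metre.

Treat each layer as a resistance in series:
  R'_carbon steel = ln(0.0192/0.0149)/(2πk) = 0.2535/(2π·42.5) = 9.495×10^-4 m·K/W
  R'_rubber = ln(0.0235/0.0192)/(2πk) = 0.2021/(2π·0.155) = 0.2075 m·K/W
ΣR = 9.495×10^-4 + 0.2075 = 0.2084 m·K/W
Q' = ΔT/ΣR = (70.1 °C − 21.5 °C)/0.2084 = 233 W/m

Q' = 233 W/m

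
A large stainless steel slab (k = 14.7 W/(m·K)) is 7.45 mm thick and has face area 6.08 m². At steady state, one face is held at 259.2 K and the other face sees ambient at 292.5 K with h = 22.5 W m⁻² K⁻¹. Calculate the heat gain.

Series thermal resistances, inner to outer:
  R_stainless steel = L/(kA) = 0.00745/(14.7·6.08) = 8.336×10^-5 K/W
  R_conv,out = 1/(hA) = 1/(22.5·6.08) = 0.007310 K/W
ΣR = 8.336×10^-5 + 0.007310 = 0.007393 K/W
Q = ΔT/ΣR = (259.2 K − 292.5 K)/0.007393 = -4500 W
(Negative Q ⇒ heat flows inward; heat gain = 4500 W.)

Q = 4500 W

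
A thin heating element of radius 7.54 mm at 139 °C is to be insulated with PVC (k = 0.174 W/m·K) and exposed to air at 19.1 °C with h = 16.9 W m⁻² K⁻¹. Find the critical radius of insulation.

r_cr = 1.03 cm

For a cylinder, r_cr = k_ins/h = 0.174/16.9 = 0.0103 m = 1.03 cm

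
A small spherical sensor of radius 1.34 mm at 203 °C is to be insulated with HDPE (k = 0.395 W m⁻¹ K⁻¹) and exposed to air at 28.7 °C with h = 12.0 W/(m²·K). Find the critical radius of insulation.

r_cr = 6.58 cm

For a sphere, r_cr = 2k_ins/h = 2·0.395/12.0 = 0.0658 m = 6.58 cm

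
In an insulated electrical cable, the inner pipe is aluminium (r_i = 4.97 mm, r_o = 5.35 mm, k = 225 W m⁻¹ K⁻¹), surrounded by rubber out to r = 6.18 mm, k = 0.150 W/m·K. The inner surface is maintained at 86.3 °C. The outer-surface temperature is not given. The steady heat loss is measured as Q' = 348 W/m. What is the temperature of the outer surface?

Sum the resistances:
  R'_aluminium = ln(0.00535/0.00497)/(2πk) = 0.07368/(2π·225) = 5.212×10^-5 m·K/W
  R'_rubber = ln(0.00618/0.00535)/(2πk) = 0.1442/(2π·0.150) = 0.1530 m·K/W
ΣR = 0.1531 m·K/W
ΔT = Q'·ΣR = 348 × 0.1531 = 53.28 K
Heat flows outward, so T_out = T_in − ΔT = 86.3 − 53.28 = 33.0 °C

T_out = 33.0 °C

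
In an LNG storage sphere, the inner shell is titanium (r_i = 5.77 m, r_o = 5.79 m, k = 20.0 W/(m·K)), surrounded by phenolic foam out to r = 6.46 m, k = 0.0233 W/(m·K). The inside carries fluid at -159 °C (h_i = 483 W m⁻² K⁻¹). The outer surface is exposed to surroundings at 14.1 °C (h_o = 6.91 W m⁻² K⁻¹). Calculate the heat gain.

Resistance network (inner→outer):
  R_conv,in = 1/(4πr²h) = 1/(4π·5.77²·483) = 4.949×10^-6 K/W
  R_titanium = (1/5.77 − 1/5.79)/(4πk) = 5.987×10^-4/(4π·20.0) = 2.382×10^-6 K/W
  R_phenolic foam = (1/5.79 − 1/6.46)/(4πk) = 0.01791/(4π·0.0233) = 0.06118 K/W
  R_conv,out = 1/(4πr²h) = 1/(4π·6.46²·6.91) = 2.760×10^-4 K/W
ΣR = 4.949×10^-6 + 2.382×10^-6 + 0.06118 + 2.760×10^-4 = 0.06146 K/W
Q = ΔT/ΣR = (-159 °C − 14.1 °C)/0.06146 = -2820 W
(Negative Q ⇒ heat flows inward; heat gain = 2820 W.)

Q = 2820 W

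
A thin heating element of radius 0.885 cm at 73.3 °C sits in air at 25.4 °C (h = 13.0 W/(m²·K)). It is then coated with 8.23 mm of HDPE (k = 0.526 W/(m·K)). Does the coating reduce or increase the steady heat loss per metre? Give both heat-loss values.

Critical radius for a cylinder: r_cr = k/h = 0.0405 m = 4.05 cm.
Outer radius after coating: r₂ = 0.00885 + 0.00823 = 0.01708 m.
Since r₁ < r_cr and r₂ ≤ r_cr, the coating moves toward the maximum at r_cr — heat loss rises.
Bare: R = 1/(2πr₁h) = 1.383 m·K/W; Q = 47.9/1.383 = 34.6 W/m.
Coated: R = R_cond + R_conv = 0.9157 m·K/W; Q = 47.9/0.9157 = 52.3 W/m.

increases: 34.6 → 52.3 W/m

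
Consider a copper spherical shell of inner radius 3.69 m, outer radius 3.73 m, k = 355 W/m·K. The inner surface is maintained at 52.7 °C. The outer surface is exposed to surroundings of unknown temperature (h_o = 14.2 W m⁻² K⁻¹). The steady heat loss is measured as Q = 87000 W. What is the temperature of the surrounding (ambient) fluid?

Series resistances:
  R_copper = (1/3.69 − 1/3.73)/(4πk) = 0.002906/(4π·355) = 6.515×10^-7 K/W
  R_conv,out = 1/(4πr²h) = 1/(4π·3.73²·14.2) = 4.028×10^-4 K/W
ΣR = 4.034×10^-4 K/W
ΔT = Q·ΣR = 87000 × 4.034×10^-4 = 35.10 K
Heat flows outward, so T_out = T_in − ΔT = 52.7 − 35.10 = 17.6 °C

T_out = 17.6 °C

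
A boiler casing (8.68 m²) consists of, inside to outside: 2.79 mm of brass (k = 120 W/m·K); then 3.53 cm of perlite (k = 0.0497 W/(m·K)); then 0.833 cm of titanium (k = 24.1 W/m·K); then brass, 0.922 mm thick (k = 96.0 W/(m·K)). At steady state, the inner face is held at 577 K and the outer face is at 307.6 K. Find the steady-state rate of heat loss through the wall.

Q = 3.29 kW

Treat each layer as a resistance in series:
  R_brass = L/(kA) = 0.00279/(120·8.68) = 2.679×10^-6 K/W
  R_perlite = L/(kA) = 0.0353/(0.0497·8.68) = 0.08183 K/W
  R_titanium = L/(kA) = 0.00833/(24.1·8.68) = 3.982×10^-5 K/W
  R_brass = L/(kA) = 9.22×10^-4/(96.0·8.68) = 1.106×10^-6 K/W
ΣR = 2.679×10^-6 + 0.08183 + 3.982×10^-5 + 1.106×10^-6 = 0.08187 K/W
Q = ΔT/ΣR = (577 K − 307.6 K)/0.08187 = 3290 W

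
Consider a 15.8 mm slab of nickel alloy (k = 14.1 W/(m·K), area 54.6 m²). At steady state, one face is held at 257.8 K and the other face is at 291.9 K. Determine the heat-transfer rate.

Q = 1660 kW

Q = kA·ΔT/L = 14.1 × 54.6 × |257.8 K − 291.9 K| / 0.0158 = 1.66×10^6 W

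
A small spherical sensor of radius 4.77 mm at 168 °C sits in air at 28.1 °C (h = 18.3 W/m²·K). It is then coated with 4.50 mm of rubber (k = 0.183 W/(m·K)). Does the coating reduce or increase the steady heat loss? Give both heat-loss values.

Critical radius for a sphere: r_cr = 2k/h = 0.0200 m = 2.00 cm.
Outer radius after coating: r₂ = 0.00477 + 0.00450 = 0.00927 m.
Since r₁ < r_cr and r₂ ≤ r_cr, the coating moves toward the maximum at r_cr — heat loss rises.
Bare: R = 1/(4πr₁²h) = 191.1 K/W; Q = 139.9/191.1 = 0.732 W.
Coated: R = R_cond + R_conv = 94.86 K/W; Q = 139.9/94.86 = 1.47 W.

increases: 0.732 → 1.47 W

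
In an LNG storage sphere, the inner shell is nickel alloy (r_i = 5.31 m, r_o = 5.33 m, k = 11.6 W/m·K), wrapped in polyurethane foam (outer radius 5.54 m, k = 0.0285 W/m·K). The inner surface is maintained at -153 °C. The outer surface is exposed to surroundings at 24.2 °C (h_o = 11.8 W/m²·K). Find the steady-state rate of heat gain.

Q = 8820 W

Series thermal resistances, inner to outer:
  R_nickel alloy = (1/5.31 − 1/5.33)/(4πk) = 7.067×10^-4/(4π·11.6) = 4.848×10^-6 K/W
  R_polyurethane foam = (1/5.33 − 1/5.54)/(4πk) = 0.007112/(4π·0.0285) = 0.01986 K/W
  R_conv,out = 1/(4πr²h) = 1/(4π·5.54²·11.8) = 2.197×10^-4 K/W
ΣR = 4.848×10^-6 + 0.01986 + 2.197×10^-4 = 0.02008 K/W
Q = ΔT/ΣR = (-153 °C − 24.2 °C)/0.02008 = -8820 W
(Negative Q ⇒ heat flows inward; heat gain = 8820 W.)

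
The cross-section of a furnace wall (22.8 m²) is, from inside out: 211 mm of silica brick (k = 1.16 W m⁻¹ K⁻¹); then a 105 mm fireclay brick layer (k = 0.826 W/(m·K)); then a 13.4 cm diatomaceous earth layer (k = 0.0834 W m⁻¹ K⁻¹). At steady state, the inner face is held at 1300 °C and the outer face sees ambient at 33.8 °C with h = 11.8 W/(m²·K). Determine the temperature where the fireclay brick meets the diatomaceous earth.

Series thermal resistances, inner to outer:
  R_silica brick = L/(kA) = 0.211/(1.16·22.8) = 0.007978 K/W
  R_fireclay brick = L/(kA) = 0.105/(0.826·22.8) = 0.005575 K/W
  R_diatomaceous earth = L/(kA) = 0.134/(0.0834·22.8) = 0.07047 K/W
  R_conv,out = 1/(hA) = 1/(11.8·22.8) = 0.003717 K/W
ΣR = 0.007978 + 0.005575 + 0.07047 + 0.003717 = 0.08774 K/W
Q = ΔT/ΣR = (1300 °C − 33.8 °C)/0.08774 = 14430 W
From the inner boundary to the fireclay brick/diatomaceous earth interface, ΣR_partial = 0.01355 K/W.
T_interface = T_in − Q·ΣR_partial = 1300 °C − (14430)(0.01355) = 1104 °C

T = 1104 °C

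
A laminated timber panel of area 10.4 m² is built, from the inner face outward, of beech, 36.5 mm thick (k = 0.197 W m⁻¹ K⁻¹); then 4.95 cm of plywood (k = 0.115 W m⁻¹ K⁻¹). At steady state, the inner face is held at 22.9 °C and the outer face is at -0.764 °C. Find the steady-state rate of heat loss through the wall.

Q = 400 W

Treat each layer as a resistance in series:
  R_beech = L/(kA) = 0.0365/(0.197·10.4) = 0.01782 K/W
  R_plywood = L/(kA) = 0.0495/(0.115·10.4) = 0.04139 K/W
ΣR = 0.01782 + 0.04139 = 0.05921 K/W
Q = ΔT/ΣR = (22.9 °C − -0.764 °C)/0.05921 = 400 W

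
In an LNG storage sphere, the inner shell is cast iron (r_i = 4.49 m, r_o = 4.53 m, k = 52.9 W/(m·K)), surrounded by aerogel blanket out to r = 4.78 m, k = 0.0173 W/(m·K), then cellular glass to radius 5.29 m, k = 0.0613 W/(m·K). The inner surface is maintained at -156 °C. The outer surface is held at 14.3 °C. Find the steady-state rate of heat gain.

Q = 2.15 kW

Series thermal resistances, inner to outer:
  R_cast iron = (1/4.49 − 1/4.53)/(4πk) = 0.001967/(4π·52.9) = 2.958×10^-6 K/W
  R_aerogel blanket = (1/4.53 − 1/4.78)/(4πk) = 0.01155/(4π·0.0173) = 0.05311 K/W
  R_cellular glass = (1/4.78 − 1/5.29)/(4πk) = 0.02017/(4π·0.0613) = 0.02618 K/W
ΣR = 2.958×10^-6 + 0.05311 + 0.02618 = 0.07929 K/W
Q = ΔT/ΣR = (-156 °C − 14.3 °C)/0.07929 = -2150 W
(Negative Q ⇒ heat flows inward; heat gain = 2150 W.)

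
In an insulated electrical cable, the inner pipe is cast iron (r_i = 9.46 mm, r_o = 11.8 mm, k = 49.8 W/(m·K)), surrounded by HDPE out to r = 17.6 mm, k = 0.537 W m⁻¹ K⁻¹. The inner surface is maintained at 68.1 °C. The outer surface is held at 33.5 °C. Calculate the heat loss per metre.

Treat each layer as a resistance in series:
  R'_cast iron = ln(0.0118/0.00946)/(2πk) = 0.2210/(2π·49.8) = 7.064×10^-4 m·K/W
  R'_HDPE = ln(0.0176/0.0118)/(2πk) = 0.3998/(2π·0.537) = 0.1185 m·K/W
ΣR = 7.064×10^-4 + 0.1185 = 0.1192 m·K/W
Q' = ΔT/ΣR = (68.1 °C − 33.5 °C)/0.1192 = 290 W/m

Q' = 290 W/m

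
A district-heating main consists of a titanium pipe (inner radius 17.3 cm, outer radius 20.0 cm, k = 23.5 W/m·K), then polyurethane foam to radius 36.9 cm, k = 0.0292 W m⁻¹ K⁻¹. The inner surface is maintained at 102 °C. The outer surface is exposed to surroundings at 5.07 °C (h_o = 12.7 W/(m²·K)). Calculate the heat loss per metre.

Q' = 28.7 W/m

Treat each layer as a resistance in series:
  R'_titanium = ln(0.200/0.173)/(2πk) = 0.1450/(2π·23.5) = 9.822×10^-4 m·K/W
  R'_polyurethane foam = ln(0.369/0.200)/(2πk) = 0.6125/(2π·0.0292) = 3.338 m·K/W
  R'_conv,out = 1/(2πr h) = 1/(2π·0.369·12.7) = 0.03396 m·K/W
ΣR = 9.822×10^-4 + 3.338 + 0.03396 = 3.373 m·K/W
Q' = ΔT/ΣR = (102 °C − 5.07 °C)/3.373 = 28.7 W/m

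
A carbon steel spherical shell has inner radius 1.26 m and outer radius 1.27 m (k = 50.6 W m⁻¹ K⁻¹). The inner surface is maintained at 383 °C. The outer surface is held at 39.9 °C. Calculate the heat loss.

Q = 34900 kW

Q = 4πk·ΔT/(1/r₁ − 1/r₂) = 4π × 50.6 × 343.1 / (1/1.26 − 1/1.27) = 3.49×10^7 W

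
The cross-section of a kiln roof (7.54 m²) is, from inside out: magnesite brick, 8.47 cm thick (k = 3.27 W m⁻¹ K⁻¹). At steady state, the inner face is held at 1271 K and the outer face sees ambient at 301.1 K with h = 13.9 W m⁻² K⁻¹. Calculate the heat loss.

Q = 74700 W

Resistance network (inner→outer):
  R_magnesite brick = L/(kA) = 0.0847/(3.27·7.54) = 0.003435 K/W
  R_conv,out = 1/(hA) = 1/(13.9·7.54) = 0.009541 K/W
ΣR = 0.003435 + 0.009541 = 0.01298 K/W
Q = ΔT/ΣR = (1271 K − 301.1 K)/0.01298 = 74700 W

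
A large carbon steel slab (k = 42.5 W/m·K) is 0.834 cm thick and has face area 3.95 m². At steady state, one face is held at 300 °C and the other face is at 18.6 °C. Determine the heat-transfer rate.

Q = kA·ΔT/L = 42.5 × 3.95 × |300 °C − 18.6 °C| / 0.00834 = 5.66×10^6 W

Q = 5660 kW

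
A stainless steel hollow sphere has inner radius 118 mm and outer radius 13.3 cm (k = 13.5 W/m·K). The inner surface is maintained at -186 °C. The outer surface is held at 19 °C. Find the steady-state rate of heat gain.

Q = 4πk·ΔT/(1/r₁ − 1/r₂) = 4π × 13.5 × 205 / (1/0.118 − 1/0.133) = 36400 W

Q = 36400 W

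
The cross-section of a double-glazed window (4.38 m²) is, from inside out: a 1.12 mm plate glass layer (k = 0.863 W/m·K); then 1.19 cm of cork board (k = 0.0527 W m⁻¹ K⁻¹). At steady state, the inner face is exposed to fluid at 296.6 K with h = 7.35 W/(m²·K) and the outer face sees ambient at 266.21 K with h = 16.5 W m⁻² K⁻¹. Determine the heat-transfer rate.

Q = 314 W

Resistance network (inner→outer):
  R_conv,in = 1/(hA) = 1/(7.35·4.38) = 0.03106 K/W
  R_plate glass = L/(kA) = 0.00112/(0.863·4.38) = 2.963×10^-4 K/W
  R_cork board = L/(kA) = 0.0119/(0.0527·4.38) = 0.05155 K/W
  R_conv,out = 1/(hA) = 1/(16.5·4.38) = 0.01384 K/W
ΣR = 0.03106 + 2.963×10^-4 + 0.05155 + 0.01384 = 0.09675 K/W
Q = ΔT/ΣR = (296.6 K − 266.21 K)/0.09675 = 314 W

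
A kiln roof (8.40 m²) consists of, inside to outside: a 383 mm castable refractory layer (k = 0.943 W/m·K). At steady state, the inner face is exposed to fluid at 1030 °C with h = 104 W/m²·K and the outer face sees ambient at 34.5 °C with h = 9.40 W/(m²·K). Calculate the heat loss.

Series thermal resistances, inner to outer:
  R_conv,in = 1/(hA) = 1/(104·8.40) = 0.001145 K/W
  R_castable refractory = L/(kA) = 0.383/(0.943·8.40) = 0.04835 K/W
  R_conv,out = 1/(hA) = 1/(9.40·8.40) = 0.01266 K/W
ΣR = 0.001145 + 0.04835 + 0.01266 = 0.06215 K/W
Q = ΔT/ΣR = (1030 °C − 34.5 °C)/0.06215 = 16000 W

Q = 16.0 kW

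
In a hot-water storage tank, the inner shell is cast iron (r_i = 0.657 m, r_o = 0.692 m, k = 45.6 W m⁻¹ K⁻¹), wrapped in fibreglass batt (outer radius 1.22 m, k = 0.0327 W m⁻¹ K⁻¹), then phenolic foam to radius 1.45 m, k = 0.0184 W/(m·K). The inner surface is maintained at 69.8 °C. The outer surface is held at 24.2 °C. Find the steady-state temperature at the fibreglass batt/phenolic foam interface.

Treat each layer as a resistance in series:
  R_cast iron = (1/0.657 − 1/0.692)/(4πk) = 0.07698/(4π·45.6) = 1.343×10^-4 K/W
  R_fibreglass batt = (1/0.692 − 1/1.22)/(4πk) = 0.6254/(4π·0.0327) = 1.522 K/W
  R_phenolic foam = (1/1.22 − 1/1.45)/(4πk) = 0.1300/(4π·0.0184) = 0.5623 K/W
ΣR = 1.343×10^-4 + 1.522 + 0.5623 = 2.084 K/W
Q = ΔT/ΣR = (69.8 °C − 24.2 °C)/2.084 = 21.88 W
From the inner boundary to the fibreglass batt/phenolic foam interface, ΣR_partial = 1.522 K/W.
T_interface = T_in − Q·ΣR_partial = 69.8 °C − (21.88)(1.522) = 36.5 °C

T = 36.5 °C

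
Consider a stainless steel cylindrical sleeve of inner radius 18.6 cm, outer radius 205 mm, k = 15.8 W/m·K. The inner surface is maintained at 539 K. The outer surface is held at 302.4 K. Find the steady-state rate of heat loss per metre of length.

Q' = 241 kW/m

Q' = 2πk·ΔT/ln(r₂/r₁) = 2π × 15.8 × 236.6 / ln(0.205/0.186) = 2.41×10^5 W/m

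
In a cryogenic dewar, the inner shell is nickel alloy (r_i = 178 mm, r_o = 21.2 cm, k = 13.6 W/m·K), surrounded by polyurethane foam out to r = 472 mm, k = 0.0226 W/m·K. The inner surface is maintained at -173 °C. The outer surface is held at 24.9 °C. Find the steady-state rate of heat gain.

Q = 21.6 W

Resistance network (inner→outer):
  R_nickel alloy = (1/0.178 − 1/0.212)/(4πk) = 0.9010/(4π·13.6) = 0.005272 K/W
  R_polyurethane foam = (1/0.212 − 1/0.472)/(4πk) = 2.598/(4π·0.0226) = 9.149 K/W
ΣR = 0.005272 + 9.149 = 9.154 K/W
Q = ΔT/ΣR = (-173 °C − 24.9 °C)/9.154 = -21.6 W
(Negative Q ⇒ heat flows inward; heat gain = 21.6 W.)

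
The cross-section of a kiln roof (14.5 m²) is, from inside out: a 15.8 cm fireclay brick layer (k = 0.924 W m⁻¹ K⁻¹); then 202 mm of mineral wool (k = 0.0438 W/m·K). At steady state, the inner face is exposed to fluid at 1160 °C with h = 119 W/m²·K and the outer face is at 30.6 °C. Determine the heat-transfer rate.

Resistance network (inner→outer):
  R_conv,in = 1/(hA) = 1/(119·14.5) = 5.795×10^-4 K/W
  R_fireclay brick = L/(kA) = 0.158/(0.924·14.5) = 0.01179 K/W
  R_mineral wool = L/(kA) = 0.202/(0.0438·14.5) = 0.3181 K/W
ΣR = 5.795×10^-4 + 0.01179 + 0.3181 = 0.3305 K/W
Q = ΔT/ΣR = (1160 °C − 30.6 °C)/0.3305 = 3420 W

Q = 3420 W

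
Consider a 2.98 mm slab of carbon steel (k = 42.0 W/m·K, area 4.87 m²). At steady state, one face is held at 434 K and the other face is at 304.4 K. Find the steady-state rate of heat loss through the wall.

Q = kA·ΔT/L = 42.0 × 4.87 × |434 K − 304.4 K| / 0.00298 = 8.90×10^6 W

Q = 8900 kW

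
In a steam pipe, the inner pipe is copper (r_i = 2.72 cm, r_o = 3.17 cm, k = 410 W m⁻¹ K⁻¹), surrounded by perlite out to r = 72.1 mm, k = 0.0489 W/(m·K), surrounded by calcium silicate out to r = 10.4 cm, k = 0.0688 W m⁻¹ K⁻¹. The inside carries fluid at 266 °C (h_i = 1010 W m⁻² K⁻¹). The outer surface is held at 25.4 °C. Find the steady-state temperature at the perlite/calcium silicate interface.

Series thermal resistances, inner to outer:
  R'_conv,in = 1/(2πr h) = 1/(2π·0.0272·1010) = 0.005793 m·K/W
  R'_copper = ln(0.0317/0.0272)/(2πk) = 0.1531/(2π·410) = 5.943×10^-5 m·K/W
  R'_perlite = ln(0.0721/0.0317)/(2πk) = 0.8217/(2π·0.0489) = 2.675 m·K/W
  R'_calcium silicate = ln(0.104/0.0721)/(2πk) = 0.3663/(2π·0.0688) = 0.8474 m·K/W
ΣR = 0.005793 + 5.943×10^-5 + 2.675 + 0.8474 = 3.528 m·K/W
Q' = ΔT/ΣR = (266 °C − 25.4 °C)/3.528 = 68.20 W/m
From the inner boundary to the perlite/calcium silicate interface, ΣR_partial = 2.681 m·K/W.
T_interface = T_in − Q'·ΣR_partial = 266 °C − (68.20)(2.681) = 83.2 °C

T = 83.2 °C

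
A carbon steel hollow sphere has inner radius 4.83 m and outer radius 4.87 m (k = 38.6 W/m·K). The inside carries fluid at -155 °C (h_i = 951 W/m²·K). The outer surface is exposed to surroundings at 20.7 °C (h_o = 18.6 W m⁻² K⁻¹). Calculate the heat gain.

Series thermal resistances, inner to outer:
  R_conv,in = 1/(4πr²h) = 1/(4π·4.83²·951) = 3.587×10^-6 K/W
  R_carbon steel = (1/4.83 − 1/4.87)/(4πk) = 0.001701/(4π·38.6) = 3.506×10^-6 K/W
  R_conv,out = 1/(4πr²h) = 1/(4π·4.87²·18.6) = 1.804×10^-4 K/W
ΣR = 3.587×10^-6 + 3.506×10^-6 + 1.804×10^-4 = 1.875×10^-4 K/W
Q = ΔT/ΣR = (-155 °C − 20.7 °C)/1.875×10^-4 = -9.37×10^5 W
(Negative Q ⇒ heat flows inward; heat gain = 9.37×10^5 W.)

Q = 9.37×10^5 W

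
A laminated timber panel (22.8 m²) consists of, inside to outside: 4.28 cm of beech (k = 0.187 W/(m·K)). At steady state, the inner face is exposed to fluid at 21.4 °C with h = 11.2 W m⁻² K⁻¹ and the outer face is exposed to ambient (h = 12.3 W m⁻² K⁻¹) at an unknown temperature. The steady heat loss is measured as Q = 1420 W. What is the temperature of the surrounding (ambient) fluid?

Series resistances:
  R_conv,in = 1/(hA) = 1/(11.2·22.8) = 0.003916 K/W
  R_beech = L/(kA) = 0.0428/(0.187·22.8) = 0.01004 K/W
  R_conv,out = 1/(hA) = 1/(12.3·22.8) = 0.003566 K/W
ΣR = 0.01752 K/W
ΔT = Q·ΣR = 1420 × 0.01752 = 24.88 K
Heat flows outward, so T_out = T_in − ΔT = 21.4 − 24.88 = -3.48 °C

T_out = -3.48 °C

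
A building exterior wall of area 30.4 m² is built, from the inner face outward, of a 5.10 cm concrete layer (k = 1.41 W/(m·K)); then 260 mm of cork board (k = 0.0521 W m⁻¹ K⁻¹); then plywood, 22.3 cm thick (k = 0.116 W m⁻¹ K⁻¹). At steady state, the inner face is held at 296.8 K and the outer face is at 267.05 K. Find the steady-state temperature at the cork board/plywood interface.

T = 275.28 K

Series thermal resistances, inner to outer:
  R_concrete = L/(kA) = 0.0510/(1.41·30.4) = 0.001190 K/W
  R_cork board = L/(kA) = 0.260/(0.0521·30.4) = 0.1642 K/W
  R_plywood = L/(kA) = 0.223/(0.116·30.4) = 0.06324 K/W
ΣR = 0.001190 + 0.1642 + 0.06324 = 0.2286 K/W
Q = ΔT/ΣR = (296.8 K − 267.05 K)/0.2286 = 130.1 W
From the inner boundary to the cork board/plywood interface, ΣR_partial = 0.1654 K/W.
T_interface = T_in − Q·ΣR_partial = 296.8 K − (130.1)(0.1654) = 275.28 K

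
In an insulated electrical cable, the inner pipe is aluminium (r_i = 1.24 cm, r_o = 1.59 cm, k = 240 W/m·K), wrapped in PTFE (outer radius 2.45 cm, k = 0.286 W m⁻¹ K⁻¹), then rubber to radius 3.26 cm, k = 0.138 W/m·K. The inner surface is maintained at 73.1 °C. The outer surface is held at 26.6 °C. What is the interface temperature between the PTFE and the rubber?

Resistance network (inner→outer):
  R'_aluminium = ln(0.0159/0.0124)/(2πk) = 0.2486/(2π·240) = 1.649×10^-4 m·K/W
  R'_PTFE = ln(0.0245/0.0159)/(2πk) = 0.4324/(2π·0.286) = 0.2406 m·K/W
  R'_rubber = ln(0.0326/0.0245)/(2πk) = 0.2856/(2π·0.138) = 0.3294 m·K/W
ΣR = 1.649×10^-4 + 0.2406 + 0.3294 = 0.5702 m·K/W
Q' = ΔT/ΣR = (73.1 °C − 26.6 °C)/0.5702 = 81.55 W/m
From the inner boundary to the PTFE/rubber interface, ΣR_partial = 0.2408 m·K/W.
T_interface = T_in − Q'·ΣR_partial = 73.1 °C − (81.55)(0.2408) = 53.5 °C

T = 53.5 °C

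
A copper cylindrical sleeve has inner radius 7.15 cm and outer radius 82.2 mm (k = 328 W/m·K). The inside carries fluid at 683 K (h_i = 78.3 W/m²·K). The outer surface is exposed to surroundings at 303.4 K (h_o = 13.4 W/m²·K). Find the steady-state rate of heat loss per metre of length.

Q' = 2.19 kW/m

Resistance network (inner→outer):
  R'_conv,in = 1/(2πr h) = 1/(2π·0.0715·78.3) = 0.02843 m·K/W
  R'_copper = ln(0.0822/0.0715)/(2πk) = 0.1395/(2π·328) = 6.767×10^-5 m·K/W
  R'_conv,out = 1/(2πr h) = 1/(2π·0.0822·13.4) = 0.1445 m·K/W
ΣR = 0.02843 + 6.767×10^-5 + 0.1445 = 0.1730 m·K/W
Q' = ΔT/ΣR = (683 K − 303.4 K)/0.1730 = 2190 W/m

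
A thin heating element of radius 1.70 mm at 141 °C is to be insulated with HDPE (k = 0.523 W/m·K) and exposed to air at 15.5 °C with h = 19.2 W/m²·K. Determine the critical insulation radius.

For a cylinder, r_cr = k_ins/h = 0.523/19.2 = 0.0272 m = 2.72 cm

r_cr = 2.72 cm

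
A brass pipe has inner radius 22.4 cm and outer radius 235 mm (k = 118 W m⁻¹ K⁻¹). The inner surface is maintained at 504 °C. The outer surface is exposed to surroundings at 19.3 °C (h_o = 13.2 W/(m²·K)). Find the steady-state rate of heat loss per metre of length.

Treat each layer as a resistance in series:
  R'_brass = ln(0.235/0.224)/(2πk) = 0.04794/(2π·118) = 6.466×10^-5 m·K/W
  R'_conv,out = 1/(2πr h) = 1/(2π·0.235·13.2) = 0.05131 m·K/W
ΣR = 6.466×10^-5 + 0.05131 = 0.05137 m·K/W
Q' = ΔT/ΣR = (504 °C − 19.3 °C)/0.05137 = 9440 W/m

Q' = 9440 W/m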